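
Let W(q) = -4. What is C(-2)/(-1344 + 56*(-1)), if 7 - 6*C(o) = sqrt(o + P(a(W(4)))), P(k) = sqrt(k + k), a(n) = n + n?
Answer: -1/1200 + sqrt(-2 + 4*I)/8400 ≈ -0.00070098 + 0.00021416*I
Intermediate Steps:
a(n) = 2*n
P(k) = sqrt(2)*sqrt(k) (P(k) = sqrt(2*k) = sqrt(2)*sqrt(k))
C(o) = 7/6 - sqrt(o + 4*I)/6 (C(o) = 7/6 - sqrt(o + sqrt(2)*sqrt(2*(-4)))/6 = 7/6 - sqrt(o + sqrt(2)*sqrt(-8))/6 = 7/6 - sqrt(o + sqrt(2)*(2*I*sqrt(2)))/6 = 7/6 - sqrt(o + 4*I)/6)
C(-2)/(-1344 + 56*(-1)) = (7/6 - sqrt(-2 + 4*I)/6)/(-1344 + 56*(-1)) = (7/6 - sqrt(-2 + 4*I)/6)/(-1344 - 56) = (7/6 - sqrt(-2 + 4*I)/6)/(-1400) = (7/6 - sqrt(-2 + 4*I)/6)*(-1/1400) = -1/1200 + sqrt(-2 + 4*I)/8400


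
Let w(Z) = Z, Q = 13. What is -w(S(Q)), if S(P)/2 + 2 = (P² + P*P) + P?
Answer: -698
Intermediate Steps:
S(P) = -4 + 2*P + 4*P² (S(P) = -4 + 2*((P² + P*P) + P) = -4 + 2*((P² + P²) + P) = -4 + 2*(2*P² + P) = -4 + 2*(P + 2*P²) = -4 + (2*P + 4*P²) = -4 + 2*P + 4*P²)
-w(S(Q)) = -(-4 + 2*13 + 4*13²) = -(-4 + 26 + 4*169) = -(-4 + 26 + 676) = -1*698 = -698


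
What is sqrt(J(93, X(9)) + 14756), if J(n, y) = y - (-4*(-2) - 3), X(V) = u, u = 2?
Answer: sqrt(14753) ≈ 121.46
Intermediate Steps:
X(V) = 2
J(n, y) = -5 + y (J(n, y) = y - (8 - 3) = y - 1*5 = y - 5 = -5 + y)
sqrt(J(93, X(9)) + 14756) = sqrt((-5 + 2) + 14756) = sqrt(-3 + 14756) = sqrt(14753)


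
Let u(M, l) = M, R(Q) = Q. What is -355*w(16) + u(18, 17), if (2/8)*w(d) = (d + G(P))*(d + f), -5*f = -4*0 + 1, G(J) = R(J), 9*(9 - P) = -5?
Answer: -5160118/9 ≈ -5.7335e+5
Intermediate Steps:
P = 86/9 (P = 9 - ⅑*(-5) = 9 + 5/9 = 86/9 ≈ 9.5556)
G(J) = J
f = -⅕ (f = -(-4*0 + 1)/5 = -(0 + 1)/5 = -⅕*1 = -⅕ ≈ -0.20000)
w(d) = 4*(-⅕ + d)*(86/9 + d) (w(d) = 4*((d + 86/9)*(d - ⅕)) = 4*((86/9 + d)*(-⅕ + d)) = 4*((-⅕ + d)*(86/9 + d)) = 4*(-⅕ + d)*(86/9 + d))
-355*w(16) + u(18, 17) = -355*(-344/45 + 4*16² + (1684/45)*16) + 18 = -355*(-344/45 + 4*256 + 26944/45) + 18 = -355*(-344/45 + 1024 + 26944/45) + 18 = -355*14536/9 + 18 = -5160280/9 + 18 = -5160118/9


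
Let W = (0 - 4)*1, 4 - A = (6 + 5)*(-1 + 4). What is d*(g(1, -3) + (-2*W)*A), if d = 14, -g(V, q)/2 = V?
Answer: -3276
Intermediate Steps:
g(V, q) = -2*V
A = -29 (A = 4 - (6 + 5)*(-1 + 4) = 4 - 11*3 = 4 - 1*33 = 4 - 33 = -29)
W = -4 (W = -4*1 = -4)
d*(g(1, -3) + (-2*W)*A) = 14*(-2*1 - 2*(-4)*(-29)) = 14*(-2 + 8*(-29)) = 14*(-2 - 232) = 14*(-234) = -3276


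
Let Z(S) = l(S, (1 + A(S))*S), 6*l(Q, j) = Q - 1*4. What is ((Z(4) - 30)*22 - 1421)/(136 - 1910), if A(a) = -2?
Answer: 2081/1774 ≈ 1.1731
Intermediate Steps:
l(Q, j) = -2/3 + Q/6 (l(Q, j) = (Q - 1*4)/6 = (Q - 4)/6 = (-4 + Q)/6 = -2/3 + Q/6)
Z(S) = -2/3 + S/6
((Z(4) - 30)*22 - 1421)/(136 - 1910) = (((-2/3 + (1/6)*4) - 30)*22 - 1421)/(136 - 1910) = (((-2/3 + 2/3) - 30)*22 - 1421)/(-1774) = ((0 - 30)*22 - 1421)*(-1/1774) = (-30*22 - 1421)*(-1/1774) = (-660 - 1421)*(-1/1774) = -2081*(-1/1774) = 2081/1774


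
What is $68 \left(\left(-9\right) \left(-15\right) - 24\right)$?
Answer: $7548$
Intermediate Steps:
$68 \left(\left(-9\right) \left(-15\right) - 24\right) = 68 \left(135 - 24\right) = 68 \cdot 111 = 7548$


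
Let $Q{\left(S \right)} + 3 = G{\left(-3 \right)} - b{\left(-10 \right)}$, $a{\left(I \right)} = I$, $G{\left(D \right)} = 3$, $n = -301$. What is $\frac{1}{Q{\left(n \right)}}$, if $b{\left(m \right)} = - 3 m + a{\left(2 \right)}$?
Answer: $- \frac{1}{32} \approx -0.03125$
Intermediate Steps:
$b{\left(m \right)} = 2 - 3 m$ ($b{\left(m \right)} = - 3 m + 2 = 2 - 3 m$)
$Q{\left(S \right)} = -32$ ($Q{\left(S \right)} = -3 + \left(3 - \left(2 - -30\right)\right) = -3 + \left(3 - \left(2 + 30\right)\right) = -3 + \left(3 - 32\right) = -3 - 29 = -32$)
$\frac{1}{Q{\left(n \right)}} = \frac{1}{-32} = - \frac{1}{32}$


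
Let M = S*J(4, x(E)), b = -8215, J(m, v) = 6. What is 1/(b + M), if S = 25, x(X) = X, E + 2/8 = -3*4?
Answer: -1/8065 ≈ -0.00012399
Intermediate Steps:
E = -49/4 (E = -¼ - 3*4 = -¼ - 12 = -49/4 ≈ -12.250)
M = 150 (M = 25*6 = 150)
1/(b + M) = 1/(-8215 + 150) = 1/(-8065) = -1/8065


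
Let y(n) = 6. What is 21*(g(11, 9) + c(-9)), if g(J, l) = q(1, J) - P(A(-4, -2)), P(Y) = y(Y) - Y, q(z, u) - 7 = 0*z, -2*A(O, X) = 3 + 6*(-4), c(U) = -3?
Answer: 357/2 ≈ 178.50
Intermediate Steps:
A(O, X) = 21/2 (A(O, X) = -(3 + 6*(-4))/2 = -(3 - 24)/2 = -½*(-21) = 21/2)
q(z, u) = 7 (q(z, u) = 7 + 0*z = 7 + 0 = 7)
P(Y) = 6 - Y
g(J, l) = 23/2 (g(J, l) = 7 - (6 - 1*21/2) = 7 - (6 - 21/2) = 7 - 1*(-9/2) = 7 + 9/2 = 23/2)
21*(g(11, 9) + c(-9)) = 21*(23/2 - 3) = 21*(17/2) = 357/2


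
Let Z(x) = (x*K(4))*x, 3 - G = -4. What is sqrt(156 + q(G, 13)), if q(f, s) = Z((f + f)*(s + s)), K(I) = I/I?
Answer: 2*sqrt(33163) ≈ 364.21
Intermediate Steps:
K(I) = 1
G = 7 (G = 3 - 1*(-4) = 3 + 4 = 7)
Z(x) = x**2 (Z(x) = (x*1)*x = x*x = x**2)
q(f, s) = 16*f**2*s**2 (q(f, s) = ((f + f)*(s + s))**2 = ((2*f)*(2*s))**2 = (4*f*s)**2 = 16*f**2*s**2)
sqrt(156 + q(G, 13)) = sqrt(156 + 16*7**2*13**2) = sqrt(156 + 16*49*169) = sqrt(156 + 132496) = sqrt(132652) = 2*sqrt(33163)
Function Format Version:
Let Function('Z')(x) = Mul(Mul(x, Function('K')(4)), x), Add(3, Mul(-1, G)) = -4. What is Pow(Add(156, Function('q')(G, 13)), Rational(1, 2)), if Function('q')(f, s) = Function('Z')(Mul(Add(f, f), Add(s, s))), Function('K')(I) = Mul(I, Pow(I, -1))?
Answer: Mul(2, Pow(33163, Rational(1, 2))) ≈ 364.21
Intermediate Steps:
Function('K')(I) = 1
G = 7 (G = Add(3, Mul(-1, -4)) = Add(3, 4) = 7)
Function('Z')(x) = Pow(x, 2) (Function('Z')(x) = Mul(Mul(x, 1), x) = Mul(x, x) = Pow(x, 2))
Function('q')(f, s) = Mul(16, Pow(f, 2), Pow(s, 2)) (Function('q')(f, s) = Pow(Mul(Add(f, f), Add(s, s)), 2) = Pow(Mul(Mul(2, f), Mul(2, s)), 2) = Pow(Mul(4, f, s), 2) = Mul(16, Pow(f, 2), Pow(s, 2)))
Pow(Add(156, Function('q')(G, 13)), Rational(1, 2)) = Pow(Add(156, Mul(16, Pow(7, 2), Pow(13, 2))), Rational(1, 2)) = Pow(Add(156, Mul(16, 49, 169)), Rational(1, 2)) = Pow(Add(156, 132496), Rational(1, 2)) = Pow(132652, Rational(1, 2)) = Mul(2, Pow(33163, Rational(1, 2)))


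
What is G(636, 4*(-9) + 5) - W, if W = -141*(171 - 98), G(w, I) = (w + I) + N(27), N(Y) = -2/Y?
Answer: 294244/27 ≈ 10898.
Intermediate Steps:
G(w, I) = -2/27 + I + w (G(w, I) = (w + I) - 2/27 = (I + w) - 2*1/27 = (I + w) - 2/27 = -2/27 + I + w)
W = -10293 (W = -141*73 = -10293)
G(636, 4*(-9) + 5) - W = (-2/27 + (4*(-9) + 5) + 636) - 1*(-10293) = (-2/27 + (-36 + 5) + 636) + 10293 = (-2/27 - 31 + 636) + 10293 = 16333/27 + 10293 = 294244/27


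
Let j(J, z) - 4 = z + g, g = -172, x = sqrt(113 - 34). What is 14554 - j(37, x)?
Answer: 14722 - sqrt(79) ≈ 14713.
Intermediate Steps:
x = sqrt(79) ≈ 8.8882
j(J, z) = -168 + z (j(J, z) = 4 + (z - 172) = 4 + (-172 + z) = -168 + z)
14554 - j(37, x) = 14554 - (-168 + sqrt(79)) = 14554 + (168 - sqrt(79)) = 14722 - sqrt(79)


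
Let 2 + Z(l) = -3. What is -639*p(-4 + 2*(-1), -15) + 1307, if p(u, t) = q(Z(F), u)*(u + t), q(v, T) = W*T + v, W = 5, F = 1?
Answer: -468358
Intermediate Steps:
Z(l) = -5 (Z(l) = -2 - 3 = -5)
q(v, T) = v + 5*T (q(v, T) = 5*T + v = v + 5*T)
p(u, t) = (-5 + 5*u)*(t + u) (p(u, t) = (-5 + 5*u)*(u + t) = (-5 + 5*u)*(t + u))
-639*p(-4 + 2*(-1), -15) + 1307 = -3195*(-1 + (-4 + 2*(-1)))*(-15 + (-4 + 2*(-1))) + 1307 = -3195*(-1 + (-4 - 2))*(-15 + (-4 - 2)) + 1307 = -3195*(-1 - 6)*(-15 - 6) + 1307 = -3195*(-7)*(-21) + 1307 = -639*735 + 1307 = -469665 + 1307 = -468358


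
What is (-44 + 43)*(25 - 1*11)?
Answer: -14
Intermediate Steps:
(-44 + 43)*(25 - 1*11) = -(25 - 11) = -1*14 = -14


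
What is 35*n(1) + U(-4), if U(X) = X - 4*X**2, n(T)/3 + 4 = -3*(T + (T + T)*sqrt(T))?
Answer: -1433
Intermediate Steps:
n(T) = -12 - 18*T**(3/2) - 9*T (n(T) = -12 + 3*(-3*(T + (T + T)*sqrt(T))) = -12 + 3*(-3*(T + (2*T)*sqrt(T))) = -12 + 3*(-3*(T + 2*T**(3/2))) = -12 + 3*(-6*T**(3/2) - 3*T) = -12 + (-18*T**(3/2) - 9*T) = -12 - 18*T**(3/2) - 9*T)
U(X) = X - 4*X**2
35*n(1) + U(-4) = 35*(-12 - 18*1**(3/2) - 9*1) - 4*(1 - 4*(-4)) = 35*(-12 - 18*1 - 9) - 4*(1 + 16) = 35*(-12 - 18 - 9) - 4*17 = 35*(-39) - 68 = -1365 - 68 = -1433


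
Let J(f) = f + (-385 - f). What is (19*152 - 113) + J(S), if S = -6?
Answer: 2390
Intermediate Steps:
J(f) = -385
(19*152 - 113) + J(S) = (19*152 - 113) - 385 = (2888 - 113) - 385 = 2775 - 385 = 2390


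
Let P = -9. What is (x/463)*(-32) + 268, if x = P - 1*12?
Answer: 124756/463 ≈ 269.45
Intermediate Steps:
x = -21 (x = -9 - 1*12 = -9 - 12 = -21)
(x/463)*(-32) + 268 = -21/463*(-32) + 268 = 672/463 + 268 = 124756/463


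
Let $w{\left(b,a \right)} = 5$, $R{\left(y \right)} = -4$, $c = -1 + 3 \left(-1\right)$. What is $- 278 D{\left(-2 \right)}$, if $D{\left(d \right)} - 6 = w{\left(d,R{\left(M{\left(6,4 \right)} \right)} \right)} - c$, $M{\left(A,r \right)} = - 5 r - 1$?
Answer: $-4170$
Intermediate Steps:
$M{\left(A,r \right)} = -1 - 5 r$
$c = -4$ ($c = -1 - 3 = -4$)
$D{\left(d \right)} = 15$ ($D{\left(d \right)} = 6 + \left(5 - -4\right) = 6 + \left(5 + 4\right) = 6 + 9 = 15$)
$- 278 D{\left(-2 \right)} = \left(-278\right) 15 = -4170$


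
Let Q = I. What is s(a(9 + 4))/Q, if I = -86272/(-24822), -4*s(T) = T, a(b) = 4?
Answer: -12411/43136 ≈ -0.28772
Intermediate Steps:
s(T) = -T/4
I = 43136/12411 (I = -86272*(-1/24822) = 43136/12411 ≈ 3.4756)
Q = 43136/12411 ≈ 3.4756
s(a(9 + 4))/Q = (-1/4*4)/(43136/12411) = -1*12411/43136 = -12411/43136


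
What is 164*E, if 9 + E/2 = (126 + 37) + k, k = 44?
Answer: 64944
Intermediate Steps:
E = 396 (E = -18 + 2*((126 + 37) + 44) = -18 + 2*(163 + 44) = -18 + 2*207 = -18 + 414 = 396)
164*E = 164*396 = 64944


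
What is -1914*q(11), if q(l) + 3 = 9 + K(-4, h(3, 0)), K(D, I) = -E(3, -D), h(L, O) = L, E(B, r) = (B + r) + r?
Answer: 9570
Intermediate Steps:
E(B, r) = B + 2*r
K(D, I) = -3 + 2*D (K(D, I) = -(3 + 2*(-D)) = -(3 - 2*D) = -3 + 2*D)
q(l) = -5 (q(l) = -3 + (9 + (-3 + 2*(-4))) = -3 + (9 + (-3 - 8)) = -3 + (9 - 11) = -3 - 2 = -5)
-1914*q(11) = -1914*(-5) = 9570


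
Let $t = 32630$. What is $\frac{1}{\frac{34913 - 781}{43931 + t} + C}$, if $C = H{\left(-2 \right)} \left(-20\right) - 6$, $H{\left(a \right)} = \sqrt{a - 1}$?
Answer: $- \frac{16278170137}{3607364009978} + \frac{29307933605 i \sqrt{3}}{1803682004989} \approx -0.0045125 + 0.028144 i$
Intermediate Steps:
$H{\left(a \right)} = \sqrt{-1 + a}$
$C = -6 - 20 i \sqrt{3}$ ($C = \sqrt{-1 - 2} \left(-20\right) - 6 = \sqrt{-3} \left(-20\right) - 6 = i \sqrt{3} \left(-20\right) - 6 = - 20 i \sqrt{3} - 6 = -6 - 20 i \sqrt{3} \approx -6.0 - 34.641 i$)
$\frac{1}{\frac{34913 - 781}{43931 + t} + C} = \frac{1}{\frac{34913 - 781}{43931 + 32630} - \left(6 + 20 i \sqrt{3}\right)} = \frac{1}{\frac{34132}{76561} - \left(6 + 20 i \sqrt{3}\right)} = \frac{1}{- \frac{425234}{76561} - 20 i \sqrt{3}}$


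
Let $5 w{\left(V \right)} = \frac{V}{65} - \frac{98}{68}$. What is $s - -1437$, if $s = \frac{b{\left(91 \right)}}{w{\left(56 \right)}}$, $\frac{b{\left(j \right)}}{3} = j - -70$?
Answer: $- \frac{166493}{61} \approx -2729.4$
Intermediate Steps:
$w{\left(V \right)} = - \frac{49}{170} + \frac{V}{325}$ ($w{\left(V \right)} = \frac{\frac{V}{65} - \frac{98}{68}}{5} = \frac{V \frac{1}{65} - \frac{49}{34}}{5} = \frac{\frac{V}{65} - \frac{49}{34}}{5} = \frac{- \frac{49}{34} + \frac{V}{65}}{5} = - \frac{49}{170} + \frac{V}{325}$)
$b{\left(j \right)} = 210 + 3 j$ ($b{\left(j \right)} = 3 \left(j - -70\right) = 3 \left(j + 70\right) = 3 \left(70 + j\right) = 210 + 3 j$)
$s = - \frac{254150}{61}$ ($s = \frac{210 + 3 \cdot 91}{- \frac{49}{170} + \frac{1}{325} \cdot 56} = \frac{210 + 273}{- \frac{49}{170} + \frac{56}{325}} = \frac{483}{- \frac{1281}{11050}} = 483 \left(- \frac{11050}{1281}\right) = - \frac{254150}{61} \approx -4166.4$)
$s - -1437 = - \frac{254150}{61} - -1437 = - \frac{254150}{61} + 1437 = - \frac{166493}{61}$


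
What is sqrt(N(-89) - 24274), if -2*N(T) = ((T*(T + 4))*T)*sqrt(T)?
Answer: sqrt(-97096 + 1346570*I*sqrt(89))/2 ≈ 1255.3 + 1265.0*I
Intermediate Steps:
N(T) = -T**(5/2)*(4 + T)/2 (N(T) = -(T*(T + 4))*T*sqrt(T)/2 = -(T*(4 + T))*T*sqrt(T)/2 = -T**2*(4 + T)*sqrt(T)/2 = -T**(5/2)*(4 + T)/2)
sqrt(N(-89) - 24274) = sqrt((-89)**(5/2)*(-4 - 1*(-89))/2 - 24274) = sqrt((7921*I*sqrt(89))*(-4 + 89)/2 - 24274) = sqrt((1/2)*(7921*I*sqrt(89))*85 - 24274) = sqrt(673285*I*sqrt(89)/2 - 24274) = sqrt(-24274 + 673285*I*sqrt(89)/2)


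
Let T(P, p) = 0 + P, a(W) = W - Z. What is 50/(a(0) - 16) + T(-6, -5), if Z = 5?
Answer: -176/21 ≈ -8.3810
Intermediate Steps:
a(W) = -5 + W (a(W) = W - 1*5 = W - 5 = -5 + W)
T(P, p) = P
50/(a(0) - 16) + T(-6, -5) = 50/((-5 + 0) - 16) - 6 = 50/(-5 - 16) - 6 = 50/(-21) - 6 = -1/21*50 - 6 = -50/21 - 6 = -176/21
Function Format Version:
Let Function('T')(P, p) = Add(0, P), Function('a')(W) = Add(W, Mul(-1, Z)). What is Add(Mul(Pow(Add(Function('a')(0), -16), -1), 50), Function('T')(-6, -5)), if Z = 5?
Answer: Rational(-176, 21) ≈ -8.3810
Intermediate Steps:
Function('a')(W) = Add(-5, W) (Function('a')(W) = Add(W, Mul(-1, 5)) = Add(W, -5) = Add(-5, W))
Function('T')(P, p) = P
Add(Mul(Pow(Add(Function('a')(0), -16), -1), 50), Function('T')(-6, -5)) = Add(Mul(Pow(Add(Add(-5, 0), -16), -1), 50), -6) = Add(Mul(Pow(Add(-5, -16), -1), 50), -6) = Add(Mul(Pow(-21, -1), 50), -6) = Add(Mul(Rational(-1, 21), 50), -6) = Add(Rational(-50, 21), -6) = Rational(-176, 21)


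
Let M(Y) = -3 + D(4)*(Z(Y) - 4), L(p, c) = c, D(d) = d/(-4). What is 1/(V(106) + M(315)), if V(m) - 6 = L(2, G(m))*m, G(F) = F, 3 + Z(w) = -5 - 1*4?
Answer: 1/11255 ≈ 8.8849e-5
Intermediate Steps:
Z(w) = -12 (Z(w) = -3 + (-5 - 1*4) = -3 + (-5 - 4) = -3 - 9 = -12)
D(d) = -d/4 (D(d) = d*(-¼) = -d/4)
M(Y) = 13 (M(Y) = -3 + (-¼*4)*(-12 - 4) = -3 - 1*(-16) = -3 + 16 = 13)
V(m) = 6 + m² (V(m) = 6 + m*m = 6 + m²)
1/(V(106) + M(315)) = 1/((6 + 106²) + 13) = 1/((6 + 11236) + 13) = 1/(11242 + 13) = 1/11255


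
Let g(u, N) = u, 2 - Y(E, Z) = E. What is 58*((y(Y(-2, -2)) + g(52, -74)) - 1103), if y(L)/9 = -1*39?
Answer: -81316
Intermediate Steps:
Y(E, Z) = 2 - E
y(L) = -351 (y(L) = 9*(-1*39) = 9*(-39) = -351)
58*((y(Y(-2, -2)) + g(52, -74)) - 1103) = 58*((-351 + 52) - 1103) = 58*(-299 - 1103) = 58*(-1402) = -81316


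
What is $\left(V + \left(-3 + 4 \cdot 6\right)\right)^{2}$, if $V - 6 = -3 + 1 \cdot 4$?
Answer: $784$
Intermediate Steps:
$V = 7$ ($V = 6 + \left(-3 + 1 \cdot 4\right) = 6 + \left(-3 + 4\right) = 6 + 1 = 7$)
$\left(V + \left(-3 + 4 \cdot 6\right)\right)^{2} = \left(7 + \left(-3 + 4 \cdot 6\right)\right)^{2} = \left(7 + \left(-3 + 24\right)\right)^{2} = \left(7 + 21\right)^{2} = 28^{2} = 784$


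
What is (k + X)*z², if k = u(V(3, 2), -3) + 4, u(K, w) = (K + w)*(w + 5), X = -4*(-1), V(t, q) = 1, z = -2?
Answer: 16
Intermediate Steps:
X = 4
u(K, w) = (5 + w)*(K + w) (u(K, w) = (K + w)*(5 + w) = (5 + w)*(K + w))
k = 0 (k = ((-3)² + 5*1 + 5*(-3) + 1*(-3)) + 4 = (9 + 5 - 15 - 3) + 4 = -4 + 4 = 0)
(k + X)*z² = (0 + 4)*(-2)² = 4*4 = 16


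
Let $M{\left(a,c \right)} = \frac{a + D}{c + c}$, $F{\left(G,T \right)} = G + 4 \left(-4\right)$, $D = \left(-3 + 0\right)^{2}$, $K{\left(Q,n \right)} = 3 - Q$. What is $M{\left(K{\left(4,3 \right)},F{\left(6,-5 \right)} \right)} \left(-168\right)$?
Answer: $\frac{336}{5} \approx 67.2$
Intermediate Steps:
$D = 9$ ($D = \left(-3\right)^{2} = 9$)
$F{\left(G,T \right)} = -16 + G$ ($F{\left(G,T \right)} = G - 16 = -16 + G$)
$M{\left(a,c \right)} = \frac{9 + a}{2 c}$ ($M{\left(a,c \right)} = \frac{a + 9}{c + c} = \frac{9 + a}{2 c}$)
$M{\left(K{\left(4,3 \right)},F{\left(6,-5 \right)} \right)} \left(-168\right) = \frac{9 + \left(3 - 4\right)}{2 \left(-16 + 6\right)} \left(-168\right) = \frac{9 + \left(3 - 4\right)}{2 \left(-10\right)} \left(-168\right) = \frac{1}{2} \left(- \frac{1}{10}\right) \left(9 - 1\right) \left(-168\right) = \frac{1}{2} \left(- \frac{1}{10}\right) 8 \left(-168\right) = \left(- \frac{2}{5}\right) \left(-168\right) = \frac{336}{5}$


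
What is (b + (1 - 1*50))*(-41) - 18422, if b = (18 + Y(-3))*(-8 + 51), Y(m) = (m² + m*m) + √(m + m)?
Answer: -79881 - 1763*I*√6 ≈ -79881.0 - 4318.5*I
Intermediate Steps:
Y(m) = 2*m² + √2*√m (Y(m) = (m² + m²) + √(2*m) = 2*m² + √2*√m)
b = 1548 + 43*I*√6 (b = (18 + (2*(-3)² + √2*√(-3)))*(-8 + 51) = (18 + (2*9 + √2*(I*√3)))*43 = (18 + (18 + I*√6))*43 = (36 + I*√6)*43 = 1548 + 43*I*√6 ≈ 1548.0 + 105.33*I)
(b + (1 - 1*50))*(-41) - 18422 = ((1548 + 43*I*√6) + (1 - 1*50))*(-41) - 18422 = ((1548 + 43*I*√6) + (1 - 50))*(-41) - 18422 = ((1548 + 43*I*√6) - 49)*(-41) - 18422 = (1499 + 43*I*√6)*(-41) - 18422 = (-61459 - 1763*I*√6) - 18422 = -79881 - 1763*I*√6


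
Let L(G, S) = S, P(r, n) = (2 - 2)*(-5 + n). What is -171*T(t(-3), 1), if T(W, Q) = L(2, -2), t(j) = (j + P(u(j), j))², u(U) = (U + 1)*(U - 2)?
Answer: 342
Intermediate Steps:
u(U) = (1 + U)*(-2 + U)
P(r, n) = 0 (P(r, n) = 0*(-5 + n) = 0)
t(j) = j² (t(j) = (j + 0)² = j²)
T(W, Q) = -2
-171*T(t(-3), 1) = -171*(-2) = 342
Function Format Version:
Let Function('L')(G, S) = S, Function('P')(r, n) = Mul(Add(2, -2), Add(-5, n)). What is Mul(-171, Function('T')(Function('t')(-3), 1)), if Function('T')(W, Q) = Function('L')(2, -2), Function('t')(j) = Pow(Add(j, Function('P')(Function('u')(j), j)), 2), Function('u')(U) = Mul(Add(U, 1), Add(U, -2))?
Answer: 342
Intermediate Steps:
Function('u')(U) = Mul(Add(1, U), Add(-2, U))
Function('P')(r, n) = 0 (Function('P')(r, n) = Mul(0, Add(-5, n)) = 0)
Function('t')(j) = Pow(j, 2) (Function('t')(j) = Pow(Add(j, 0), 2) = Pow(j, 2))
Function('T')(W, Q) = -2
Mul(-171, Function('T')(Function('t')(-3), 1)) = Mul(-171, -2) = 342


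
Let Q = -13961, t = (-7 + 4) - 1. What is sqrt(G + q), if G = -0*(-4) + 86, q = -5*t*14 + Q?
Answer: I*sqrt(13595) ≈ 116.6*I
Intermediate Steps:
t = -4 (t = -3 - 1 = -4)
q = -13681 (q = -5*(-4)*14 - 13961 = 20*14 - 13961 = 280 - 13961 = -13681)
G = 86 (G = -62*0 + 86 = 0 + 86 = 86)
sqrt(G + q) = sqrt(86 - 13681) = sqrt(-13595) = I*sqrt(13595)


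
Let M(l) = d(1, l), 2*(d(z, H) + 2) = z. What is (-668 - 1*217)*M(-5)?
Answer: 2655/2 ≈ 1327.5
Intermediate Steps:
d(z, H) = -2 + z/2
M(l) = -3/2 (M(l) = -2 + (1/2)*1 = -2 + 1/2 = -3/2)
(-668 - 1*217)*M(-5) = (-668 - 1*217)*(-3/2) = (-668 - 217)*(-3/2) = -885*(-3/2) = 2655/2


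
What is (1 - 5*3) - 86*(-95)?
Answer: 8156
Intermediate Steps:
(1 - 5*3) - 86*(-95) = (1 - 15) + 8170 = -14 + 8170 = 8156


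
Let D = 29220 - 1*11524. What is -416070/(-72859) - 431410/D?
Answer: -1719237605/92093776 ≈ -18.668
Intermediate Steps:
D = 17696 (D = 29220 - 11524 = 17696)
-416070/(-72859) - 431410/D = -416070/(-72859) - 431410/17696 = -416070*(-1/72859) - 431410*1/17696 = 416070/72859 - 30815/1264 = -1719237605/92093776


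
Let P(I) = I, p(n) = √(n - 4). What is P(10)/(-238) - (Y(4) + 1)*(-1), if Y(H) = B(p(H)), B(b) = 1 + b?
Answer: 233/119 ≈ 1.9580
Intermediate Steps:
p(n) = √(-4 + n)
Y(H) = 1 + √(-4 + H)
P(10)/(-238) - (Y(4) + 1)*(-1) = 10/(-238) - ((1 + √(-4 + 4)) + 1)*(-1) = 10*(-1/238) - ((1 + √0) + 1)*(-1) = -5/119 - ((1 + 0) + 1)*(-1) = -5/119 - (1 + 1)*(-1) = -5/119 - 2*(-1) = -5/119 - 1*(-2) = -5/119 + 2 = 233/119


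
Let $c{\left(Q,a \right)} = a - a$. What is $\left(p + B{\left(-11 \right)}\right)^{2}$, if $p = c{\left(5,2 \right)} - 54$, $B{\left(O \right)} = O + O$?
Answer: $5776$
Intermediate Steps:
$c{\left(Q,a \right)} = 0$
$B{\left(O \right)} = 2 O$
$p = -54$ ($p = 0 - 54 = -54$)
$\left(p + B{\left(-11 \right)}\right)^{2} = \left(-54 + 2 \left(-11\right)\right)^{2} = \left(-54 - 22\right)^{2} = \left(-76\right)^{2} = 5776$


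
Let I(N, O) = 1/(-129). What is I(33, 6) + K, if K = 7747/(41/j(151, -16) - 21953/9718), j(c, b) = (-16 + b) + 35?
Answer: 29135096323/42902691 ≈ 679.10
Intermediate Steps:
j(c, b) = 19 + b
I(N, O) = -1/129
K = 225856038/332579 (K = 7747/(41/(19 - 16) - 21953/9718) = 7747/(41/3 - 21953*1/9718) = 7747/(41*(1/3) - 21953/9718) = 7747/(41/3 - 21953/9718) = 7747/(332579/29154) = 7747*(29154/332579) = 225856038/332579 ≈ 679.10)
I(33, 6) + K = -1/129 + 225856038/332579 = 29135096323/42902691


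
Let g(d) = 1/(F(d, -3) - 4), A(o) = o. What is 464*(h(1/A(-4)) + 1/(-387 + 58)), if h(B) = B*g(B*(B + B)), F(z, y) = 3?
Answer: 37700/329 ≈ 114.59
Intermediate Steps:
g(d) = -1 (g(d) = 1/(3 - 4) = 1/(-1) = -1)
h(B) = -B (h(B) = B*(-1) = -B)
464*(h(1/A(-4)) + 1/(-387 + 58)) = 464*(-1/(-4) + 1/(-387 + 58)) = 464*(-1*(-¼) + 1/(-329)) = 464*(¼ - 1/329) = 464*(325/1316) = 37700/329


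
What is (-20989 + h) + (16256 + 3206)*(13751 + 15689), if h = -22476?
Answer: 572917815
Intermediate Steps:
(-20989 + h) + (16256 + 3206)*(13751 + 15689) = (-20989 - 22476) + (16256 + 3206)*(13751 + 15689) = -43465 + 19462*29440 = -43465 + 572961280 = 572917815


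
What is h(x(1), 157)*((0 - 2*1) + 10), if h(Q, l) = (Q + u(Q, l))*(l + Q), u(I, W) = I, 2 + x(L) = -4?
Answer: -14496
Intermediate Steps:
x(L) = -6 (x(L) = -2 - 4 = -6)
h(Q, l) = 2*Q*(Q + l) (h(Q, l) = (Q + Q)*(l + Q) = (2*Q)*(Q + l) = 2*Q*(Q + l))
h(x(1), 157)*((0 - 2*1) + 10) = (2*(-6)*(-6 + 157))*((0 - 2*1) + 10) = (2*(-6)*151)*((0 - 2) + 10) = -1812*(-2 + 10) = -1812*8 = -14496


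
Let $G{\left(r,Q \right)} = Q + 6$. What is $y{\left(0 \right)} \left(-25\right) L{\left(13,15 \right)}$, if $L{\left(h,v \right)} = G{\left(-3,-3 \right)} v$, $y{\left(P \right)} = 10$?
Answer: $-11250$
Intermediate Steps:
$G{\left(r,Q \right)} = 6 + Q$
$L{\left(h,v \right)} = 3 v$ ($L{\left(h,v \right)} = \left(6 - 3\right) v = 3 v$)
$y{\left(0 \right)} \left(-25\right) L{\left(13,15 \right)} = 10 \left(-25\right) 3 \cdot 15 = \left(-250\right) 45 = -11250$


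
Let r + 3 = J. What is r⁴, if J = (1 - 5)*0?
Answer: 81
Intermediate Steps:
J = 0 (J = -4*0 = 0)
r = -3 (r = -3 + 0 = -3)
r⁴ = (-3)⁴ = 81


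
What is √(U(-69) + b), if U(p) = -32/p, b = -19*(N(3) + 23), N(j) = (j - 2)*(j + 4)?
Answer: 7*I*√55338/69 ≈ 23.865*I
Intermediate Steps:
N(j) = (-2 + j)*(4 + j)
b = -570 (b = -19*((-8 + 3² + 2*3) + 23) = -19*((-8 + 9 + 6) + 23) = -19*(7 + 23) = -19*30 = -570)
√(U(-69) + b) = √(-32/(-69) - 570) = √(-32*(-1/69) - 570) = √(32/69 - 570) = √(-39298/69) = 7*I*√55338/69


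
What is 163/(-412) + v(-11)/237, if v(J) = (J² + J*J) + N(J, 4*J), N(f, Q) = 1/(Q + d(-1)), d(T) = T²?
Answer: 2625727/4198692 ≈ 0.62537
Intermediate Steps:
N(f, Q) = 1/(1 + Q) (N(f, Q) = 1/(Q + (-1)²) = 1/(Q + 1) = 1/(1 + Q))
v(J) = 1/(1 + 4*J) + 2*J² (v(J) = (J² + J*J) + 1/(1 + 4*J) = (J² + J²) + 1/(1 + 4*J) = 2*J² + 1/(1 + 4*J) = 1/(1 + 4*J) + 2*J²)
163/(-412) + v(-11)/237 = 163/(-412) + ((1 + (-11)²*(2 + 8*(-11)))/(1 + 4*(-11)))/237 = 163*(-1/412) + ((1 + 121*(2 - 88))/(1 - 44))*(1/237) = -163/412 + ((1 + 121*(-86))/(-43))*(1/237) = -163/412 - (1 - 10406)/43*(1/237) = -163/412 - 1/43*(-10405)*(1/237) = -163/412 + (10405/43)*(1/237) = -163/412 + 10405/10191 = 2625727/4198692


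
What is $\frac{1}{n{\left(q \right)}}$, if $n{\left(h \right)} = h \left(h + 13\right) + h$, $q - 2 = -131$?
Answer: $\frac{1}{14835} \approx 6.7408 \cdot 10^{-5}$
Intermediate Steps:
$q = -129$ ($q = 2 - 131 = -129$)
$n{\left(h \right)} = h + h \left(13 + h\right)$ ($n{\left(h \right)} = h \left(13 + h\right) + h = h + h \left(13 + h\right)$)
$\frac{1}{n{\left(q \right)}} = \frac{1}{\left(-129\right) \left(14 - 129\right)} = \frac{1}{\left(-129\right) \left(-115\right)} = \frac{1}{14835}$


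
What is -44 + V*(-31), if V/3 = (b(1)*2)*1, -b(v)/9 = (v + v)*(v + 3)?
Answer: 13348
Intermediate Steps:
b(v) = -18*v*(3 + v) (b(v) = -9*(v + v)*(v + 3) = -9*2*v*(3 + v) = -18*v*(3 + v))
V = -432 (V = 3*((-18*1*(3 + 1)*2)*1) = 3*((-18*1*4*2)*1) = 3*(-72*2*1) = 3*(-144*1) = 3*(-144) = -432)
-44 + V*(-31) = -44 - 432*(-31) = -44 + 13392 = 13348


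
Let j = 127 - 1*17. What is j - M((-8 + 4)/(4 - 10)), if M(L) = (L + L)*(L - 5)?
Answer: 1042/9 ≈ 115.78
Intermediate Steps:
j = 110 (j = 127 - 17 = 110)
M(L) = 2*L*(-5 + L) (M(L) = (2*L)*(-5 + L) = 2*L*(-5 + L))
j - M((-8 + 4)/(4 - 10)) = 110 - 2*(-8 + 4)/(4 - 10)*(-5 + (-8 + 4)/(4 - 10)) = 110 - 2*(-4/(-6))*(-5 - 4/(-6)) = 110 - 2*(-4*(-⅙))*(-5 - 4*(-⅙)) = 110 - 2*2*(-5 + ⅔)/3 = 110 - 2*2*(-13)/(3*3) = 110 - 1*(-52/9) = 110 + 52/9 = 1042/9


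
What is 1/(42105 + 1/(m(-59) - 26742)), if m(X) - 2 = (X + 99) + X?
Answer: 26759/1126687694 ≈ 2.3750e-5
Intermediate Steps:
m(X) = 101 + 2*X (m(X) = 2 + ((X + 99) + X) = 2 + ((99 + X) + X) = 2 + (99 + 2*X) = 101 + 2*X)
1/(42105 + 1/(m(-59) - 26742)) = 1/(42105 + 1/((101 + 2*(-59)) - 26742)) = 1/(42105 + 1/((101 - 118) - 26742)) = 1/(42105 + 1/(-17 - 26742)) = 1/(42105 + 1/(-26759)) = 1/(42105 - 1/26759) = 1/(1126687694/26759) = 26759/1126687694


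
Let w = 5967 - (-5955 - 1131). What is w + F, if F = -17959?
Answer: -4906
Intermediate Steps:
w = 13053 (w = 5967 - 1*(-7086) = 5967 + 7086 = 13053)
w + F = 13053 - 17959 = -4906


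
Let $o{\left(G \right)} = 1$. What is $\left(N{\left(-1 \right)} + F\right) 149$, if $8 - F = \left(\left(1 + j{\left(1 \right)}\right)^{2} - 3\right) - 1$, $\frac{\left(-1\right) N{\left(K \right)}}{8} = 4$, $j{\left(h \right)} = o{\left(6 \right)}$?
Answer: $-3576$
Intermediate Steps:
$j{\left(h \right)} = 1$
$N{\left(K \right)} = -32$ ($N{\left(K \right)} = \left(-8\right) 4 = -32$)
$F = 8$ ($F = 8 - \left(\left(\left(1 + 1\right)^{2} - 3\right) - 1\right) = 8 - \left(\left(2^{2} - 3\right) - 1\right) = 8 - \left(\left(4 - 3\right) - 1\right) = 8 - \left(1 - 1\right) = 8 - 0 = 8 + 0 = 8$)
$\left(N{\left(-1 \right)} + F\right) 149 = \left(-32 + 8\right) 149 = \left(-24\right) 149 = -3576$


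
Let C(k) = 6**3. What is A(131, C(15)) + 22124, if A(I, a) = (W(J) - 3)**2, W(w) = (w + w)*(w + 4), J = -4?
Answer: 22133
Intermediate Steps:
W(w) = 2*w*(4 + w) (W(w) = (2*w)*(4 + w) = 2*w*(4 + w))
C(k) = 216
A(I, a) = 9 (A(I, a) = (2*(-4)*(4 - 4) - 3)**2 = (2*(-4)*0 - 3)**2 = (0 - 3)**2 = (-3)**2 = 9)
A(131, C(15)) + 22124 = 9 + 22124 = 22133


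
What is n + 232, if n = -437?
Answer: -205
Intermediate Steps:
n + 232 = -437 + 232 = -205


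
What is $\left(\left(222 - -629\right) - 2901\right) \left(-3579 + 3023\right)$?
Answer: $1139800$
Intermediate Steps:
$\left(\left(222 - -629\right) - 2901\right) \left(-3579 + 3023\right) = \left(\left(222 + 629\right) - 2901\right) \left(-556\right) = \left(851 - 2901\right) \left(-556\right) = \left(-2050\right) \left(-556\right) = 1139800$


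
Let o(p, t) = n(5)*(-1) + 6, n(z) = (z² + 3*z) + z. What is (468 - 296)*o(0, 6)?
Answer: -6708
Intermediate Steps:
n(z) = z² + 4*z
o(p, t) = -39 (o(p, t) = (5*(4 + 5))*(-1) + 6 = (5*9)*(-1) + 6 = 45*(-1) + 6 = -45 + 6 = -39)
(468 - 296)*o(0, 6) = (468 - 296)*(-39) = 172*(-39) = -6708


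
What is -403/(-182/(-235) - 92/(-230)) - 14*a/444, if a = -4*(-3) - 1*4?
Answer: -1168887/3404 ≈ -343.39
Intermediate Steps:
a = 8 (a = 12 - 4 = 8)
-403/(-182/(-235) - 92/(-230)) - 14*a/444 = -403/(-182/(-235) - 92/(-230)) - 14*8/444 = -403/(-182*(-1/235) - 92*(-1/230)) - 7*16*(1/444) = -403/(182/235 + ⅖) - 112*1/444 = -403/276/235 - 28/111 = -403*235/276 - 28/111 = -94705/276 - 28/111 = -1168887/3404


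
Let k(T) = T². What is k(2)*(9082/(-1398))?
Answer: -18164/699 ≈ -25.986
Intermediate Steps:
k(2)*(9082/(-1398)) = 2²*(9082/(-1398)) = 4*(9082*(-1/1398)) = 4*(-4541/699) = -18164/699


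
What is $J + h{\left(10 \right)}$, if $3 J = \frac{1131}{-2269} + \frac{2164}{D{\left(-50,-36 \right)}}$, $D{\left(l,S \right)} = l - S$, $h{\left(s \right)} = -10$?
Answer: $- \frac{2939465}{47649} \approx -61.69$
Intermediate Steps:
$J = - \frac{2462975}{47649}$ ($J = \frac{\frac{1131}{-2269} + \frac{2164}{-50 - -36}}{3} = \frac{1131 \left(- \frac{1}{2269}\right) + \frac{2164}{-50 + 36}}{3} = \frac{- \frac{1131}{2269} + \frac{2164}{-14}}{3} = \frac{- \frac{1131}{2269} + 2164 \left(- \frac{1}{14}\right)}{3} = \frac{- \frac{1131}{2269} - \frac{1082}{7}}{3} = \frac{1}{3} \left(- \frac{2462975}{15883}\right) = - \frac{2462975}{47649} \approx -51.69$)
$J + h{\left(10 \right)} = - \frac{2462975}{47649} - 10 = - \frac{2939465}{47649}$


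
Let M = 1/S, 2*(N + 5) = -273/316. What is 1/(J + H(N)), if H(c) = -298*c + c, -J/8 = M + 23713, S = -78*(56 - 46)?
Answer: -123240/23180297501 ≈ -5.3166e-6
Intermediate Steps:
S = -780 (S = -78*10 = -780)
N = -3433/632 (N = -5 + (-273/316)/2 = -5 + (-273*1/316)/2 = -5 + (½)*(-273/316) = -5 - 273/632 = -3433/632 ≈ -5.4320)
M = -1/780 (M = 1/(-780) = -1/780 ≈ -0.0012821)
J = -36992278/195 (J = -8*(-1/780 + 23713) = -8*18496139/780 = -36992278/195 ≈ -1.8970e+5)
H(c) = -297*c
1/(J + H(N)) = 1/(-36992278/195 - 297*(-3433/632)) = 1/(-36992278/195 + 1019601/632) = 1/(-23180297501/123240) = -123240/23180297501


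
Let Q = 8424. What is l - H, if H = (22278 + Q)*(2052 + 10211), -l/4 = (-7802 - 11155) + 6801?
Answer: -376450002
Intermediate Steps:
l = 48624 (l = -4*((-7802 - 11155) + 6801) = -4*(-18957 + 6801) = -4*(-12156) = 48624)
H = 376498626 (H = (22278 + 8424)*(2052 + 10211) = 30702*12263 = 376498626)
l - H = 48624 - 1*376498626 = 48624 - 376498626 = -376450002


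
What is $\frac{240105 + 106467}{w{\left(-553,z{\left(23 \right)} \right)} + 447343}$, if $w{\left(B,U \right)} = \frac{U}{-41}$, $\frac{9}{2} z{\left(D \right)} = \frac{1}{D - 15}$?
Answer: $\frac{511540272}{660278267} \approx 0.77473$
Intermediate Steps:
$z{\left(D \right)} = \frac{2}{9 \left(-15 + D\right)}$ ($z{\left(D \right)} = \frac{2}{9 \left(D - 15\right)} = \frac{2}{9 \left(-15 + D\right)}$)
$w{\left(B,U \right)} = - \frac{U}{41}$ ($w{\left(B,U \right)} = U \left(- \frac{1}{41}\right) = - \frac{U}{41}$)
$\frac{240105 + 106467}{w{\left(-553,z{\left(23 \right)} \right)} + 447343} = \frac{240105 + 106467}{- \frac{\frac{2}{9} \frac{1}{-15 + 23}}{41} + 447343} = \frac{346572}{- \frac{\frac{2}{9} \cdot \frac{1}{8}}{41} + 447343} = \frac{346572}{\left(- \frac{1}{41}\right) \frac{1}{36} + 447343} = \frac{346572}{- \frac{1}{1476} + 447343} = \frac{346572}{\frac{660278267}{1476}} = 346572 \cdot \frac{1476}{660278267} = \frac{511540272}{660278267}$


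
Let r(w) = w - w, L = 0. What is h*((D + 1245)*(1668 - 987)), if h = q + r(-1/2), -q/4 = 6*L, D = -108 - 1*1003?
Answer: 0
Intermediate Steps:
D = -1111 (D = -108 - 1003 = -1111)
r(w) = 0
q = 0 (q = -24*0 = -4*0 = 0)
h = 0 (h = 0 + 0 = 0)
h*((D + 1245)*(1668 - 987)) = 0*((-1111 + 1245)*(1668 - 987)) = 0*(134*681) = 0*91254 = 0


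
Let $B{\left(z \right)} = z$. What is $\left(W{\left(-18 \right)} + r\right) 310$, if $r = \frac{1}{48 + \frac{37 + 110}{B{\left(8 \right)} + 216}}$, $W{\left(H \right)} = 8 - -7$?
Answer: $\frac{7249970}{1557} \approx 4656.4$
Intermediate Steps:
$W{\left(H \right)} = 15$ ($W{\left(H \right)} = 8 + 7 = 15$)
$r = \frac{32}{1557}$ ($r = \frac{1}{48 + \frac{37 + 110}{8 + 216}} = \frac{1}{48 + \frac{147}{224}} = \frac{1}{48 + 147 \cdot \frac{1}{224}} = \frac{1}{48 + \frac{21}{32}} = \frac{1}{\frac{1557}{32}} = \frac{32}{1557} \approx 0.020552$)
$\left(W{\left(-18 \right)} + r\right) 310 = \left(15 + \frac{32}{1557}\right) 310 = \frac{23387}{1557} \cdot 310 = \frac{7249970}{1557}$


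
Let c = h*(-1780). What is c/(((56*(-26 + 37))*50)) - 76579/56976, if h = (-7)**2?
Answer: -13085857/3133680 ≈ -4.1759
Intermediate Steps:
h = 49
c = -87220 (c = 49*(-1780) = -87220)
c/(((56*(-26 + 37))*50)) - 76579/56976 = -87220*1/(2800*(-26 + 37)) - 76579/56976 = -87220/((56*11)*50) - 76579*1/56976 = -87220/(616*50) - 76579/56976 = -87220/30800 - 76579/56976 = -87220*1/30800 - 76579/56976 = -623/220 - 76579/56976 = -13085857/3133680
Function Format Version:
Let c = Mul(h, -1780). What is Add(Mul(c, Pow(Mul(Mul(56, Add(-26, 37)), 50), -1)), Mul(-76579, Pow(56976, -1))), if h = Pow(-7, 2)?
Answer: Rational(-13085857, 3133680) ≈ -4.1759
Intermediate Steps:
h = 49
c = -87220 (c = Mul(49, -1780) = -87220)
Add(Mul(c, Pow(Mul(Mul(56, Add(-26, 37)), 50), -1)), Mul(-76579, Pow(56976, -1))) = Add(Mul(-87220, Pow(Mul(Mul(56, Add(-26, 37)), 50), -1)), Mul(-76579, Pow(56976, -1))) = Add(Mul(-87220, Pow(Mul(Mul(56, 11), 50), -1)), Mul(-76579, Rational(1, 56976))) = Add(Mul(-87220, Pow(Mul(616, 50), -1)), Rational(-76579, 56976)) = Add(Mul(-87220, Pow(30800, -1)), Rational(-76579, 56976)) = Add(Mul(-87220, Rational(1, 30800)), Rational(-76579, 56976)) = Add(Rational(-623, 220), Rational(-76579, 56976)) = Rational(-13085857, 3133680)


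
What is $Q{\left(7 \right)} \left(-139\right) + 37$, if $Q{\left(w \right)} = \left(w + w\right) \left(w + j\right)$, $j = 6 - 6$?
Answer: $-13585$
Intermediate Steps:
$j = 0$ ($j = 6 - 6 = 0$)
$Q{\left(w \right)} = 2 w^{2}$ ($Q{\left(w \right)} = \left(w + w\right) \left(w + 0\right) = 2 w w = 2 w^{2}$)
$Q{\left(7 \right)} \left(-139\right) + 37 = 2 \cdot 7^{2} \left(-139\right) + 37 = 2 \cdot 49 \left(-139\right) + 37 = 98 \left(-139\right) + 37 = -13622 + 37 = -13585$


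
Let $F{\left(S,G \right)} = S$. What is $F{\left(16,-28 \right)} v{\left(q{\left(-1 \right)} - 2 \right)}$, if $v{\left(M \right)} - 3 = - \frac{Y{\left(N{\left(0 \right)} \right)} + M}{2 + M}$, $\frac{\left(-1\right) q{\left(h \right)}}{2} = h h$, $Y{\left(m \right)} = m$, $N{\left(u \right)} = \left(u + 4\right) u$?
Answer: $16$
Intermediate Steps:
$N{\left(u \right)} = u \left(4 + u\right)$ ($N{\left(u \right)} = \left(4 + u\right) u = u \left(4 + u\right)$)
$q{\left(h \right)} = - 2 h^{2}$ ($q{\left(h \right)} = - 2 h h = - 2 h^{2}$)
$v{\left(M \right)} = 3 - \frac{M}{2 + M}$ ($v{\left(M \right)} = 3 - \frac{0 \left(4 + 0\right) + M}{2 + M} = 3 - \frac{0 \cdot 4 + M}{2 + M} = 3 - \frac{0 + M}{2 + M} = 3 - \frac{M}{2 + M}$)
$F{\left(16,-28 \right)} v{\left(q{\left(-1 \right)} - 2 \right)} = 16 \frac{2 \left(3 - \left(2 + 2 \left(-1\right)^{2}\right)\right)}{2 - \left(2 + 2 \left(-1\right)^{2}\right)} = 16 \frac{2 \left(3 - 4\right)}{2 - 4} = 16 \cdot 2 \frac{1}{-2} \left(-1\right) = 16 \cdot 2 \left(- \frac{1}{2}\right) \left(-1\right) = 16 \cdot 1 = 16$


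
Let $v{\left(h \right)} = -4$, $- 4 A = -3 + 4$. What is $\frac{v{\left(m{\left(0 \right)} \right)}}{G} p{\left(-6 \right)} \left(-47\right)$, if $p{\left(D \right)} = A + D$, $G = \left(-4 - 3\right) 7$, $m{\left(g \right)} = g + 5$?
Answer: $\frac{1175}{49} \approx 23.98$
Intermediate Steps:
$m{\left(g \right)} = 5 + g$
$G = -49$ ($G = \left(-7\right) 7 = -49$)
$A = - \frac{1}{4}$ ($A = - \frac{-3 + 4}{4} = \left(- \frac{1}{4}\right) 1 = - \frac{1}{4} \approx -0.25$)
$p{\left(D \right)} = - \frac{1}{4} + D$
$\frac{v{\left(m{\left(0 \right)} \right)}}{G} p{\left(-6 \right)} \left(-47\right) = - \frac{4}{-49} \left(- \frac{1}{4} - 6\right) \left(-47\right) = \left(-4\right) \left(- \frac{1}{49}\right) \left(\left(- \frac{25}{4}\right) \left(-47\right)\right) = \frac{4}{49} \cdot \frac{1175}{4} = \frac{1175}{49}$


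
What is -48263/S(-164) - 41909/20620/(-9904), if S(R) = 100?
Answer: -492814441767/1021102400 ≈ -482.63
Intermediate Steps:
-48263/S(-164) - 41909/20620/(-9904) = -48263/100 - 41909/20620/(-9904) = -48263*1/100 - 41909*1/20620*(-1/9904) = -48263/100 - 41909/20620*(-1/9904) = -48263/100 + 41909/204220480 = -492814441767/1021102400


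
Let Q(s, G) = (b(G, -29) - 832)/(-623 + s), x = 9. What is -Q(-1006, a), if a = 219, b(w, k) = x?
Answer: -823/1629 ≈ -0.50522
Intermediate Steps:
b(w, k) = 9
Q(s, G) = -823/(-623 + s) (Q(s, G) = (9 - 832)/(-623 + s) = -823/(-623 + s))
-Q(-1006, a) = -(-823)/(-623 - 1006) = -(-823)/(-1629) = -(-823)*(-1)/1629 = -1*823/1629 = -823/1629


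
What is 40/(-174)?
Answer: -20/87 ≈ -0.22989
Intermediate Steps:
40/(-174) = 40*(-1/174) = -20/87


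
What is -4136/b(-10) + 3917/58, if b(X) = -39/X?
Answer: -2246117/2262 ≈ -992.98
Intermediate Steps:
-4136/b(-10) + 3917/58 = -4136/((-39/(-10))) + 3917/58 = -4136/((-39*(-⅒))) + 3917*(1/58) = -4136/39/10 + 3917/58 = -4136*10/39 + 3917/58 = -41360/39 + 3917/58 = -2246117/2262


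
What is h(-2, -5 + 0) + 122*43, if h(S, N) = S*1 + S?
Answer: 5242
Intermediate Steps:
h(S, N) = 2*S (h(S, N) = S + S = 2*S)
h(-2, -5 + 0) + 122*43 = 2*(-2) + 122*43 = -4 + 5246 = 5242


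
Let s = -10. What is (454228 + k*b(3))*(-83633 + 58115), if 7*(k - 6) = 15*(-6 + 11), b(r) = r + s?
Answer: -11588004498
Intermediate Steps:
b(r) = -10 + r (b(r) = r - 10 = -10 + r)
k = 117/7 (k = 6 + (15*(-6 + 11))/7 = 6 + (15*5)/7 = 6 + (⅐)*75 = 6 + 75/7 = 117/7 ≈ 16.714)
(454228 + k*b(3))*(-83633 + 58115) = (454228 + 117*(-10 + 3)/7)*(-83633 + 58115) = (454228 + (117/7)*(-7))*(-25518) = (454228 - 117)*(-25518) = 454111*(-25518) = -11588004498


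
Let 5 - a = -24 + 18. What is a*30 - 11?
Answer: 319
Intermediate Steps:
a = 11 (a = 5 - (-24 + 18) = 5 - 1*(-6) = 5 + 6 = 11)
a*30 - 11 = 11*30 - 11 = 330 - 11 = 319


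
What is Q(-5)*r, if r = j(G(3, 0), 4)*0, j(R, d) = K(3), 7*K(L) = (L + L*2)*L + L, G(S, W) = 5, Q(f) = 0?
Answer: 0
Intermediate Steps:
K(L) = L/7 + 3*L**2/7 (K(L) = ((L + L*2)*L + L)/7 = ((L + 2*L)*L + L)/7 = ((3*L)*L + L)/7 = (3*L**2 + L)/7 = (L + 3*L**2)/7 = L/7 + 3*L**2/7)
j(R, d) = 30/7 (j(R, d) = (1/7)*3*(1 + 3*3) = (1/7)*3*(1 + 9) = (1/7)*3*10 = 30/7)
r = 0 (r = (30/7)*0 = 0)
Q(-5)*r = 0*0 = 0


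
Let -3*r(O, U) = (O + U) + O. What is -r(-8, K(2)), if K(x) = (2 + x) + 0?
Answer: -4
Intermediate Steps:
K(x) = 2 + x
r(O, U) = -2*O/3 - U/3 (r(O, U) = -((O + U) + O)/3 = -(U + 2*O)/3 = -2*O/3 - U/3)
-r(-8, K(2)) = -(-⅔*(-8) - (2 + 2)/3) = -(16/3 - ⅓*4) = -(16/3 - 4/3) = -1*4 = -4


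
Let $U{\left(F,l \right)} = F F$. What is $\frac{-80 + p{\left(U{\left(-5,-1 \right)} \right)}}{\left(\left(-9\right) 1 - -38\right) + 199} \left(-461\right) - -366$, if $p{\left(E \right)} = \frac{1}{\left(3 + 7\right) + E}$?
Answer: $\frac{1403673}{2660} \approx 527.7$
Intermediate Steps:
$U{\left(F,l \right)} = F^{2}$
$p{\left(E \right)} = \frac{1}{10 + E}$
$\frac{-80 + p{\left(U{\left(-5,-1 \right)} \right)}}{\left(\left(-9\right) 1 - -38\right) + 199} \left(-461\right) - -366 = \frac{-80 + \frac{1}{10 + \left(-5\right)^{2}}}{\left(\left(-9\right) 1 - -38\right) + 199} \left(-461\right) - -366 = \frac{-80 + \frac{1}{10 + 25}}{\left(-9 + 38\right) + 199} \left(-461\right) + 366 = \frac{-80 + \frac{1}{35}}{29 + 199} \left(-461\right) + 366 = \frac{-80 + \frac{1}{35}}{228} \left(-461\right) + 366 = \left(- \frac{2799}{35}\right) \frac{1}{228} \left(-461\right) + 366 = \left(- \frac{933}{2660}\right) \left(-461\right) + 366 = \frac{430113}{2660} + 366 = \frac{1403673}{2660}$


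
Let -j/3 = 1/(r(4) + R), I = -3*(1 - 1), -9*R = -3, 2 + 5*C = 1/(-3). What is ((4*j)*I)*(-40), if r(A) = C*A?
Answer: 0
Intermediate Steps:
C = -7/15 (C = -⅖ + (⅕)/(-3) = -⅖ + (⅕)*(-⅓) = -⅖ - 1/15 = -7/15 ≈ -0.46667)
R = ⅓ (R = -⅑*(-3) = ⅓ ≈ 0.33333)
r(A) = -7*A/15
I = 0 (I = -3*0 = 0)
j = 45/23 (j = -3/(-7/15*4 + ⅓) = -3/(-28/15 + ⅓) = -3/(-23/15) = -3*(-15/23) = 45/23 ≈ 1.9565)
((4*j)*I)*(-40) = ((4*(45/23))*0)*(-40) = ((180/23)*0)*(-40) = 0*(-40) = 0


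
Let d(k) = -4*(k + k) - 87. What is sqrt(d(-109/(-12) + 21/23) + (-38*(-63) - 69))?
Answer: 2*sqrt(2568594)/69 ≈ 46.455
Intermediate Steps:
d(k) = -87 - 8*k (d(k) = -8*k - 87 = -87 - 8*k)
sqrt(d(-109/(-12) + 21/23) + (-38*(-63) - 69)) = sqrt((-87 - 8*(-109/(-12) + 21/23)) + (-38*(-63) - 69)) = sqrt((-87 - 8*(-109*(-1/12) + 21*(1/23))) + (2394 - 69)) = sqrt((-87 - 8*(109/12 + 21/23)) + 2325) = sqrt((-87 - 8*2759/276) + 2325) = sqrt((-87 - 5518/69) + 2325) = sqrt(-11521/69 + 2325) = sqrt(148904/69) = 2*sqrt(2568594)/69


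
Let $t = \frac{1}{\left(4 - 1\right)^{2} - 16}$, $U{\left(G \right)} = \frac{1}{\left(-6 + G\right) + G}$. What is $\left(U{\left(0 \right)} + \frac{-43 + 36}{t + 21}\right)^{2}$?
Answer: $\frac{12100}{47961} \approx 0.25229$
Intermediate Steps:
$U{\left(G \right)} = \frac{1}{-6 + 2 G}$
$t = - \frac{1}{7}$ ($t = \frac{1}{3^{2} - 16} = \frac{1}{9 - 16} = \frac{1}{-7} = - \frac{1}{7} \approx -0.14286$)
$\left(U{\left(0 \right)} + \frac{-43 + 36}{t + 21}\right)^{2} = \left(\frac{1}{2 \left(-3 + 0\right)} + \frac{-43 + 36}{- \frac{1}{7} + 21}\right)^{2} = \left(\frac{1}{2 \left(-3\right)} - \frac{7}{\frac{146}{7}}\right)^{2} = \left(\frac{1}{2} \left(- \frac{1}{3}\right) - \frac{49}{146}\right)^{2} = \left(- \frac{1}{6} - \frac{49}{146}\right)^{2} = \left(- \frac{110}{219}\right)^{2} = \frac{12100}{47961}$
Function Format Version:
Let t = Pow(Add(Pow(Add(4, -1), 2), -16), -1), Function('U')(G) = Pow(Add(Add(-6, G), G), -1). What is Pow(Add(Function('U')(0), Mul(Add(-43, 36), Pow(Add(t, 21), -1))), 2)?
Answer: Rational(12100, 47961) ≈ 0.25229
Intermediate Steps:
Function('U')(G) = Pow(Add(-6, Mul(2, G)), -1)
t = Rational(-1, 7) (t = Pow(Add(Pow(3, 2), -16), -1) = Pow(Add(9, -16), -1) = Pow(-7, -1) = Rational(-1, 7) ≈ -0.14286)
Pow(Add(Function('U')(0), Mul(Add(-43, 36), Pow(Add(t, 21), -1))), 2) = Pow(Add(Mul(Rational(1, 2), Pow(Add(-3, 0), -1)), Mul(Add(-43, 36), Pow(Add(Rational(-1, 7), 21), -1))), 2) = Pow(Add(Mul(Rational(1, 2), Pow(-3, -1)), Mul(-7, Pow(Rational(146, 7), -1))), 2) = Pow(Add(Mul(Rational(1, 2), Rational(-1, 3)), Mul(-7, Rational(7, 146))), 2) = Pow(Add(Rational(-1, 6), Rational(-49, 146)), 2) = Pow(Rational(-110, 219), 2) = Rational(12100, 47961)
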